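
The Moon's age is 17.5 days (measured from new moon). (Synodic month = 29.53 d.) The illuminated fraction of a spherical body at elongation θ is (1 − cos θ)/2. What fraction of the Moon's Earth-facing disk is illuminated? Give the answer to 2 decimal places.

0.92

Elongation θ = 360° × 17.5/29.53 ≈ 213.3°.
cos 213.3° = (-0.835), so f = (1 − (-0.835))/2 = 0.918.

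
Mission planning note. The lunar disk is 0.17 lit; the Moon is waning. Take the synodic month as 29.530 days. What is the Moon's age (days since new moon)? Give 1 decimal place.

25.5 days

Invert f = (1 − cos θ)/2 to get cos θ = 1 − 2(0.17) = 0.660, hence θ₀ = arccos 0.660 = 48.7°.
A waning Moon lies in 180°–360°, so θ = 360° − 48.7° = 311.3°.
At 360°/29.530 d per day, 311.3° corresponds to 25.54 days.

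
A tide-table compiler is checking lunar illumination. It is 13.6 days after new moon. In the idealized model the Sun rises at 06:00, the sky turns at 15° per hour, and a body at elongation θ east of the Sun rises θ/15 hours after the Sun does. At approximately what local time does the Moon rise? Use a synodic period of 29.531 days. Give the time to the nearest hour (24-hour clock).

17:00

Phase angle: θ = 360°·(13.6 d)/(29.531 d) = 165.8°.
The Moon trails the Sun by θ/15 = 165.8/15 ≈ 11.05 hours.
06:00 + 11.05 h ≈ 17:03 → 17:00 to the nearest hour.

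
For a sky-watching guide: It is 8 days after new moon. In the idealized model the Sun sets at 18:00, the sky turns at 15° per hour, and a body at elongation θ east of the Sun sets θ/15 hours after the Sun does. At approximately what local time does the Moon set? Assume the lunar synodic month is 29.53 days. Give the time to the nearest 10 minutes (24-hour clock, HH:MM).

The Moon has covered 8/29.53 of its cycle, so θ ≈ 360° × 8/29.53 = 97.5°.
At 15° of sky rotation per hour, 97.5° corresponds to a 6.50 h lag.
18:00 + 6.502 h ≈ 00:30 → 00:30 to the nearest ten minutes.

00:30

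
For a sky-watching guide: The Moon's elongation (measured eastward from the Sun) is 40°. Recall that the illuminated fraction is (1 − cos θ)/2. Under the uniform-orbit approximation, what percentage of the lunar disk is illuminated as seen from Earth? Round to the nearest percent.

cos 40° = 0.766, so f = (1 − 0.766)/2 = 0.117, i.e. 12%.

12%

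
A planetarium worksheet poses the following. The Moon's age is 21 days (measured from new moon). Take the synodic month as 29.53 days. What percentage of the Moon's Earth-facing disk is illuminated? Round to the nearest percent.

62%

The Moon has covered 21/29.53 of its cycle, so θ ≈ 360° × 21/29.53 = 256.0°.
With cos θ = (-0.242), the lit fraction is (1 − (-0.242))/2 ≈ 0.621, so 62%.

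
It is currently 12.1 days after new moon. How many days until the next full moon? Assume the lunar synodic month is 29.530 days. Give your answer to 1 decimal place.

Full moon occurs at elongation 180°, i.e. at age 29.530 × 180/360 = 14.765 d.
So 2.665 days remain (14.765 − 12.1).

2.7 days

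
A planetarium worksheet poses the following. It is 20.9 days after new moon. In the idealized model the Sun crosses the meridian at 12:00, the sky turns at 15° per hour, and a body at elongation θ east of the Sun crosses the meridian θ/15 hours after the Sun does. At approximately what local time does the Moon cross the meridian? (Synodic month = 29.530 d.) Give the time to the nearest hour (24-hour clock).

The Moon has covered 20.9/29.530 of its cycle, so θ ≈ 360° × 20.9/29.530 = 254.8°.
Delay after the Sun = 254.8° / (15°/h) ≈ 16.99 h.
12:00 + 16.99 h ≈ 04:59 → 05:00 to the nearest hour.

05:00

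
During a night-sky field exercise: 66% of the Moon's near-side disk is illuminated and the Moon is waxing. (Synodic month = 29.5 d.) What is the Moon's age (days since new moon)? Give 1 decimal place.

8.9 days

Invert f = (1 − cos θ)/2 to get cos θ = 1 − 2(0.66) = -0.320, hence θ₀ = arccos -0.320 = 108.7°.
Before full moon the principal value applies: θ = 108.7°.
That fraction of the synodic month is 108.7/360 × 29.5 d ≈ 8.90 d.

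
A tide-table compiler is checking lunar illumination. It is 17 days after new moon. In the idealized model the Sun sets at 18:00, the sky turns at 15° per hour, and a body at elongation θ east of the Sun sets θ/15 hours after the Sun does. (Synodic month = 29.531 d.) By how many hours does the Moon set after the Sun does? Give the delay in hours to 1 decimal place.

13.8 h

Elongation θ = 360° × 17/29.531 ≈ 207.2°.
The Moon trails the Sun by θ/15 = 207.2/15 ≈ 13.82 hours.
So the Moon sets 13.82 h after the Sun.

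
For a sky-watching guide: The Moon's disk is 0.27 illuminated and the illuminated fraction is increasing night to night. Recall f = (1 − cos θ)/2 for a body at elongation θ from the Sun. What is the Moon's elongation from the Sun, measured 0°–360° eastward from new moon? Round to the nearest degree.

Invert f = (1 − cos θ)/2 to get cos θ = 1 − 2(0.27) = 0.460, hence θ₀ = arccos 0.460 = 62.6°.
Before full moon the principal value applies: θ = 62.6°.

63°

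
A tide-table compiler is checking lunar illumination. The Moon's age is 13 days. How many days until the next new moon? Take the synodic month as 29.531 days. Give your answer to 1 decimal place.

One full lunation from the last new moon is 29.531 d; remaining = 29.531 − 13 = 16.531 d.

16.5 days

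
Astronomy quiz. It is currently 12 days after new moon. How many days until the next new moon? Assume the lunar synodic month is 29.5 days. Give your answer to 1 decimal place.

17.5 days

The next new moon completes the synodic month: 29.5 − 12 = 17.500 days.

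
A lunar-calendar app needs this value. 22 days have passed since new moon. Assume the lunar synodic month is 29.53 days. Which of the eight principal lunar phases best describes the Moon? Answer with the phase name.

At 22/29.53 of the cycle, θ ≈ 268° — the last quarter range.

last quarter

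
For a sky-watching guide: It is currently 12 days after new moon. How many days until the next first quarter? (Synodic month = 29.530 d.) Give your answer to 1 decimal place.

First quarter occurs at elongation 90°, i.e. at age 29.530 × 90/360 = 7.383 d.
Already past this cycle's first quarter; the next is at 7.383 + 29.530 = 36.913 d, so 36.913 − 12 = 24.913 days.

24.9 days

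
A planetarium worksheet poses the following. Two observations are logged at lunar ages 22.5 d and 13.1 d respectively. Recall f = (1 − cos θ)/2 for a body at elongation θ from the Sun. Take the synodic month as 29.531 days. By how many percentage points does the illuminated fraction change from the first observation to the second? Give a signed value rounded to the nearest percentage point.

First observation: θ = 360°·22.5/29.531 = 274.3°, so f = 0.463.
Second observation: θ = 159.7°, f = 0.969.
Δf = 0.969 − 0.463 = +0.506, i.e. +51 pp.

+51 pp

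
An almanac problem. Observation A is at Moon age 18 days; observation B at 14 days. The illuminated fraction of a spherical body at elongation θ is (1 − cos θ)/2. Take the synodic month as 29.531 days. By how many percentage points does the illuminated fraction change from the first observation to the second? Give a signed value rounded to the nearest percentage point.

+11 percentage points

First observation: θ = 360°·18/29.531 = 219.4°, so f = 0.886.
Second observation: θ = 170.7°, f = 0.993.
Δf = 0.993 − 0.886 = +0.107, i.e. +11 pp.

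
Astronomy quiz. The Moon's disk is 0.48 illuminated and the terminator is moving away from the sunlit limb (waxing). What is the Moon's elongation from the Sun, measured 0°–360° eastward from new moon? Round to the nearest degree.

88°

From f = (1 − cos θ)/2: cos θ = 1 − 2×0.48 = 0.040; arccos → 87.7°.
Waxing ⇒ before full, so θ = 87.7°.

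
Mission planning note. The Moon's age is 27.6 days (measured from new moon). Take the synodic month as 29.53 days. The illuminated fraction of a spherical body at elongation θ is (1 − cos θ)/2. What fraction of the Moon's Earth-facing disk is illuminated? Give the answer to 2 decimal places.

0.04

The Moon has covered 27.6/29.53 of its cycle, so θ ≈ 360° × 27.6/29.53 = 336.5°.
With cos θ = 0.917, the lit fraction is (1 − 0.917)/2 ≈ 0.042.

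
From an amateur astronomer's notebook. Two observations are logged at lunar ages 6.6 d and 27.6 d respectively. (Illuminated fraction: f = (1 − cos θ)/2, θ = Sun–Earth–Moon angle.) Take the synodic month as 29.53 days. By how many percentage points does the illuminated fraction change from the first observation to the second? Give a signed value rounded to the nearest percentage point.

θ₁ = 360° × 6.6/29.53 = 80.5°, f₁ = (1 − cos θ₁)/2 = 0.417.
θ₂ = 360° × 27.6/29.53 = 336.5°, f₂ = (1 − cos θ₂)/2 = 0.042.
Change = f₂ − f₁ = -0.376 → -38 percentage points.

-38 pp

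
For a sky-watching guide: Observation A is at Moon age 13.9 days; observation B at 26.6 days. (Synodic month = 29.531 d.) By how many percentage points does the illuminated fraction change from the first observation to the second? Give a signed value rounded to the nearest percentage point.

θ₁ = 360° × 13.9/29.531 = 169.4°, f₁ = (1 − cos θ₁)/2 = 0.992.
θ₂ = 360° × 26.6/29.531 = 324.3°, f₂ = (1 − cos θ₂)/2 = 0.094.
Change = f₂ − f₁ = -0.897 → -90 percentage points.

-90 percentage points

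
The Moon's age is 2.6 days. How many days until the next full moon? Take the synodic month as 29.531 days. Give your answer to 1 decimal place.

12.2 days

Full moon is 0.5 of the way through the cycle: age 0.5 × 29.531 = 14.765 d.
That is 14.765 − 2.6 = 12.165 days ahead.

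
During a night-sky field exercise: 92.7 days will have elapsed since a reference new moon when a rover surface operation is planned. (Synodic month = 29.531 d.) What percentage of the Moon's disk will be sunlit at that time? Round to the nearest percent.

Reduce mod P: 92.7 − 3×29.531 = 4.11 d into the current lunation.
Phase angle: θ = 360°·(4.11 d)/(29.531 d) = 50.1°.
cos 50.1° = 0.642, so f = (1 − 0.642)/2 = 0.179, so 18%.

18%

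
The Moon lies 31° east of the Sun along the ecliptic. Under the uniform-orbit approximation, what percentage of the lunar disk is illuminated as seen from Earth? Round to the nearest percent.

cos 31° = 0.857, so f = (1 − 0.857)/2 = 0.071, i.e. 7%.

7%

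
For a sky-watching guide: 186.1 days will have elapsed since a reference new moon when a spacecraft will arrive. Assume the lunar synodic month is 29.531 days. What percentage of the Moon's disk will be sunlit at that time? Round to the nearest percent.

186.1/29.531 = 6.302 lunations, so 6 complete cycles and 8.91 d into the next.
Phase angle: θ = 360°·(8.91 d)/(29.531 d) = 108.7°.
Illuminated fraction = (1 − cos 108.7°)/2 = (1 − (-0.320))/2 ≈ 0.660, so 66%.

66%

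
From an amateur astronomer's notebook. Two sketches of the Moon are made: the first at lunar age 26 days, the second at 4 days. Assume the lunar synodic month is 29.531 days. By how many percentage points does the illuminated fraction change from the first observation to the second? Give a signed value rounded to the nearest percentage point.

+4 percentage points

First observation: θ = 360°·26/29.531 = 317.0°, so f = 0.135.
Second observation: θ = 48.8°, f = 0.170.
Δf = 0.170 − 0.135 = +0.036, i.e. +4 pp.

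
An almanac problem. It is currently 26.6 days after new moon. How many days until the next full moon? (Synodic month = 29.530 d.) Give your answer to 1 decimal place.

Full moon occurs at elongation 180°, i.e. at age 29.530 × 180/360 = 14.765 d.
This lunation's full moon (14.765 d) has passed, so add one period: 44.295 − 26.6 = 17.695 days.

17.7 days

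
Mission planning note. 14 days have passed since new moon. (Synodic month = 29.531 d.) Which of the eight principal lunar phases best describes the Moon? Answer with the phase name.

full moon

θ ≈ 360° × 14/29.531 = 171°, which falls in the full moon sector.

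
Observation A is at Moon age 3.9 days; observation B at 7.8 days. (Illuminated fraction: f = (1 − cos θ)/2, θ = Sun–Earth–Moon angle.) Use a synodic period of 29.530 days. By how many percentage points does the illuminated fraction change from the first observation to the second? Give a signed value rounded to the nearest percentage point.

θ₁ = 360° × 3.9/29.530 = 47.5°, f₁ = (1 − cos θ₁)/2 = 0.162.
θ₂ = 360° × 7.8/29.530 = 95.1°, f₂ = (1 − cos θ₂)/2 = 0.544.
Change = f₂ − f₁ = +0.382 → +38 percentage points.

+38 pp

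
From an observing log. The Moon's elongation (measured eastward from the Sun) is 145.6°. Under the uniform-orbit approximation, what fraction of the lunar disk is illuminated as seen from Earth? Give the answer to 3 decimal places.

0.913

f = (1 − cos 145.6°)/2 = (1 − (-0.825))/2 ≈ 0.913.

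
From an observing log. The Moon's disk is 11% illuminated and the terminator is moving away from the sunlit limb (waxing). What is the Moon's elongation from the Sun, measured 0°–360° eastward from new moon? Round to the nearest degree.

39°

From f = (1 − cos θ)/2: cos θ = 1 − 2×0.11 = 0.780; arccos → 38.7°.
Before full moon the principal value applies: θ = 38.7°.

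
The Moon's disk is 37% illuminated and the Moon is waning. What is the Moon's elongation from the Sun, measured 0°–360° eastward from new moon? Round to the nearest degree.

From f = (1 − cos θ)/2: cos θ = 1 − 2×0.37 = 0.260; arccos → 74.9°.
Since the Moon is past full (waning), take the reflex angle: θ = 360° − 74.9° = 285.1°.

285°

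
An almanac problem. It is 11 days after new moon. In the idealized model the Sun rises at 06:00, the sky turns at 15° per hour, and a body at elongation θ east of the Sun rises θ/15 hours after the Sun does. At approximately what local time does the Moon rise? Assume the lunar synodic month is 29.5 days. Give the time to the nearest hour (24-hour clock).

15:00

Phase angle: θ = 360°·(11 d)/(29.5 d) = 134.2°.
At 15° of sky rotation per hour, 134.2° corresponds to a 8.95 h lag.
06:00 + 8.95 h ≈ 14:57 → 15:00 to the nearest hour.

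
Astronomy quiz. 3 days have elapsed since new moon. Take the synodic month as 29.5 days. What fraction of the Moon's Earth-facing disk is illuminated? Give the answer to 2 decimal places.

0.10

Elongation θ = 360° × 3/29.5 ≈ 36.6°.
With cos θ = 0.803, the lit fraction is (1 − 0.803)/2 ≈ 0.099.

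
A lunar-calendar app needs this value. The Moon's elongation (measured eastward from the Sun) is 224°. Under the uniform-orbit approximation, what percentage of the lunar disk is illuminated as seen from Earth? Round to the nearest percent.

86%

Half-versine of 224°: (1 − (-0.719))/2 = 0.860, i.e. 86%.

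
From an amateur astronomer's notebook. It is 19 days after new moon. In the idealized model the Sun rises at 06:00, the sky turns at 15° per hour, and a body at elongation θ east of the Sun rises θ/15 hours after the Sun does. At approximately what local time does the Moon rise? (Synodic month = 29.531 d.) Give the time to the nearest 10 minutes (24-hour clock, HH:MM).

21:30

Elongation θ = 360° × 19/29.531 ≈ 231.6°.
At 15° of sky rotation per hour, 231.6° corresponds to a 15.44 h lag.
06:00 + 15.441 h ≈ 21:26 → 21:30 to the nearest ten minutes.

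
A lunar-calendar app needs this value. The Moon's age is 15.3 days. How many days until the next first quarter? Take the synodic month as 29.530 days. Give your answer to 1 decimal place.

21.6 days

First quarter is 0.25 of the way through the cycle: age 0.25 × 29.530 = 7.383 d.
Already past this cycle's first quarter; the next is at 7.383 + 29.530 = 36.913 d, so 36.913 − 15.3 = 21.613 days.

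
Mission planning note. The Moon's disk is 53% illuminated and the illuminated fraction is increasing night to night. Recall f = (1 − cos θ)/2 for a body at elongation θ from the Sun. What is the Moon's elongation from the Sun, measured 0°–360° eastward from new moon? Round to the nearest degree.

93°

From f = (1 − cos θ)/2: cos θ = 1 − 2×0.53 = -0.060; arccos → 93.4°.
The Moon is waxing (0°–180°), so θ = 93.4° directly.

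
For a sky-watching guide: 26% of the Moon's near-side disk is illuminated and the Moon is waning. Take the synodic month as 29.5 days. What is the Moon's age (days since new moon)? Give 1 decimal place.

24.5 days

Invert f = (1 − cos θ)/2 to get cos θ = 1 − 2(0.26) = 0.480, hence θ₀ = arccos 0.480 = 61.3°.
Waning ⇒ past full, so θ = 360° − 61.3° = 298.7°.
That fraction of the synodic month is 298.7/360 × 29.5 d ≈ 24.48 d.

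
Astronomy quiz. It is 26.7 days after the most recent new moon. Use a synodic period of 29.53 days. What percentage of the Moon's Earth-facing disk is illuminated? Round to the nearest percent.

The Moon has covered 26.7/29.53 of its cycle, so θ ≈ 360° × 26.7/29.53 = 325.5°.
cos 325.5° = 0.824, so f = (1 − 0.824)/2 = 0.088, so 9%.

9%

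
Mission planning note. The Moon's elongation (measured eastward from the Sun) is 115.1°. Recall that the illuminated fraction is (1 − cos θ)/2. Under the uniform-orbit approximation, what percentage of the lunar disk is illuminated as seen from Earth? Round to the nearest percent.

71%

Half-versine of 115.1°: (1 − (-0.424))/2 = 0.712, i.e. 71%.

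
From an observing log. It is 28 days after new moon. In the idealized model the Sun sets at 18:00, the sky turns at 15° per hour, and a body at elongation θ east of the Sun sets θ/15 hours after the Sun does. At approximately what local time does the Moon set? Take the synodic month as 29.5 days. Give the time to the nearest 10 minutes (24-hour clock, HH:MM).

16:50

Phase angle: θ = 360°·(28 d)/(29.5 d) = 341.7°.
At 15° of sky rotation per hour, 341.7° corresponds to a 22.78 h lag.
18:00 + 22.780 h ≈ 16:47 → 16:50 to the nearest ten minutes.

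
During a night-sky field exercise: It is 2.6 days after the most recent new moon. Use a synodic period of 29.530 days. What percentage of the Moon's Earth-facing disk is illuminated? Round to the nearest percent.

7%

The Moon has covered 2.6/29.530 of its cycle, so θ ≈ 360° × 2.6/29.530 = 31.7°.
cos 31.7° = 0.851, so f = (1 − 0.851)/2 = 0.075, so 7%.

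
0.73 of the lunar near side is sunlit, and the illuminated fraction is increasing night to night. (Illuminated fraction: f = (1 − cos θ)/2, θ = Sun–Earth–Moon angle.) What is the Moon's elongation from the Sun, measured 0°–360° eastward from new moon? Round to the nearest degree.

117°

cos θ = 1 − 2f = -0.460, giving a principal value of 117.4°.
The Moon is waxing (0°–180°), so θ = 117.4° directly.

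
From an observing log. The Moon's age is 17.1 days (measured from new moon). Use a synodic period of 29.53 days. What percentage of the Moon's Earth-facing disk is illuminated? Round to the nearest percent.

Phase angle: θ = 360°·(17.1 d)/(29.53 d) = 208.5°.
With cos θ = (-0.879), the lit fraction is (1 − (-0.879))/2 ≈ 0.940, so 94%.

94%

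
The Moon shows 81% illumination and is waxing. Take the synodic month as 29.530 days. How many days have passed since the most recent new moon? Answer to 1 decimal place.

10.5 days

Invert f = (1 − cos θ)/2 to get cos θ = 1 − 2(0.81) = -0.620, hence θ₀ = arccos -0.620 = 128.3°.
Before full moon the principal value applies: θ = 128.3°.
Age = 29.530 × 128.3°/360° ≈ 10.53 days.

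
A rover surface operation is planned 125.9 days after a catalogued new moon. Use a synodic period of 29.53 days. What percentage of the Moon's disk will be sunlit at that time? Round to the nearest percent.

54%

125.9 d spans 4 complete synodic months (4 × 29.53 = 118.12 d) plus 7.78 d.
The Moon has covered 7.78/29.53 of its cycle, so θ ≈ 360° × 7.78/29.53 = 94.8°.
Illuminated fraction = (1 − cos 94.8°)/2 = (1 − (-0.084))/2 ≈ 0.542, so 54%.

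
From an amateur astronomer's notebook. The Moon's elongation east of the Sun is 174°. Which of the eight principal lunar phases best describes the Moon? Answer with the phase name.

The full moon sector spans roughly 158°–202°; 174° falls inside it.

full moon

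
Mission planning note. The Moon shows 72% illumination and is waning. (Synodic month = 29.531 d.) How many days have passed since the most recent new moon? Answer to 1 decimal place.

From f = (1 − cos θ)/2: cos θ = 1 − 2×0.72 = -0.440; arccos → 116.1°.
Waning ⇒ past full, so θ = 360° − 116.1° = 243.9°.
That fraction of the synodic month is 243.9/360 × 29.531 d ≈ 20.01 d.

20.0 days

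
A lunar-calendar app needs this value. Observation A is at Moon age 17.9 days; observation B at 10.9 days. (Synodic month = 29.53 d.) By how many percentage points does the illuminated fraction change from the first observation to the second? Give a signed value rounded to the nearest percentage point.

First observation: θ = 360°·17.9/29.53 = 218.2°, so f = 0.893.
Second observation: θ = 132.9°, f = 0.840.
Δf = 0.840 − 0.893 = -0.053, i.e. -5 pp.

-5 percentage points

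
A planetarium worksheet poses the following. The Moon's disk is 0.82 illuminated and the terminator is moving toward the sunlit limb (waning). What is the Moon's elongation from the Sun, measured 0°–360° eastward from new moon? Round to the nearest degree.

230°

cos θ = 1 − 2f = -0.640, giving a principal value of 129.8°.
Since the Moon is past full (waning), take the reflex angle: θ = 360° − 129.8° = 230.2°.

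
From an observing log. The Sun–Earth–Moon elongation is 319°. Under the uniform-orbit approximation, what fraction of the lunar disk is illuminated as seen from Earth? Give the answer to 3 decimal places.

cos 319° = 0.755, so f = (1 − 0.755)/2 = 0.123.

0.123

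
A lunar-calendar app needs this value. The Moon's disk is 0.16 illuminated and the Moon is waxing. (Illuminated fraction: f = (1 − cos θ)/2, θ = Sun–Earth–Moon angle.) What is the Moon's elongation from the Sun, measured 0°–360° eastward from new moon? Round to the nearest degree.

47°

Invert f = (1 − cos θ)/2 to get cos θ = 1 − 2(0.16) = 0.680, hence θ₀ = arccos 0.680 = 47.2°.
Before full moon the principal value applies: θ = 47.2°.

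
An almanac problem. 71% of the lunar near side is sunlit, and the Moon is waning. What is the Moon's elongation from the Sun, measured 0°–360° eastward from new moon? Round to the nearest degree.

cos θ = 1 − 2f = -0.420, giving a principal value of 114.8°.
Waning ⇒ past full, so θ = 360° − 114.8° = 245.2°.

245°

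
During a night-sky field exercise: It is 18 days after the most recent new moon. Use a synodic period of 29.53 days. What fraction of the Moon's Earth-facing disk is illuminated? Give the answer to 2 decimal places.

Phase angle: θ = 360°·(18 d)/(29.53 d) = 219.4°.
With cos θ = (-0.772), the lit fraction is (1 − (-0.772))/2 ≈ 0.886.

0.89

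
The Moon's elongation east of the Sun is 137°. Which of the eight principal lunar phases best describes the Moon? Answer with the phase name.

137° lies in the waxing gibbous sector of the 8-phase cycle.

waxing gibbous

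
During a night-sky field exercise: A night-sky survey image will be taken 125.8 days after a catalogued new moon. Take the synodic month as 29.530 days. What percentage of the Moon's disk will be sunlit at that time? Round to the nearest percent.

125.8 d spans 4 complete synodic months (4 × 29.530 = 118.12 d) plus 7.68 d.
Elongation θ = 360° × 7.68/29.530 ≈ 93.6°.
With cos θ = (-0.063), the lit fraction is (1 − (-0.063))/2 ≈ 0.532, so 53%.

53%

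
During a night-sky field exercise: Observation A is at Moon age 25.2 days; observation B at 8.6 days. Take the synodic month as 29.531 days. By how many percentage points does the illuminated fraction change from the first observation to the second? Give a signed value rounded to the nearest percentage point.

+43 pp

First observation: θ = 360°·25.2/29.531 = 307.2°, so f = 0.198.
Second observation: θ = 104.8°, f = 0.628.
Δf = 0.628 − 0.198 = +0.430, i.e. +43 pp.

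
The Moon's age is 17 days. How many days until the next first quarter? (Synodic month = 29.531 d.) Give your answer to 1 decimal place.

First quarter occurs at elongation 90°, i.e. at age 29.531 × 90/360 = 7.383 d.
Already past this cycle's first quarter; the next is at 7.383 + 29.531 = 36.914 d, so 36.914 − 17 = 19.914 days.

19.9 days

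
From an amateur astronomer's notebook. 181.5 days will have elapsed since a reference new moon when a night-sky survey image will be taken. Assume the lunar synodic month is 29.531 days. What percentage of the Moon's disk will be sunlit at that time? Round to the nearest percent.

20%

181.5/29.531 = 6.146 lunations, so 6 complete cycles and 4.31 d into the next.
The Moon has covered 4.31/29.531 of its cycle, so θ ≈ 360° × 4.31/29.531 = 52.6°.
cos 52.6° = 0.608, so f = (1 − 0.608)/2 = 0.196, so 20%.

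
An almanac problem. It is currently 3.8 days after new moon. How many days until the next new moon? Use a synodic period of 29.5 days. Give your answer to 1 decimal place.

25.7 days

One full lunation from the last new moon is 29.5 d; remaining = 29.5 − 3.8 = 25.700 d.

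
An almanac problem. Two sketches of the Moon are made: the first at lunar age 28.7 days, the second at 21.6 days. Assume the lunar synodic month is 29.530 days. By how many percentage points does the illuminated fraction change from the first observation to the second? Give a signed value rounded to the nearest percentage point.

+55 pp

θ₁ = 360° × 28.7/29.530 = 349.9°, f₁ = (1 − cos θ₁)/2 = 0.008.
θ₂ = 360° × 21.6/29.530 = 263.3°, f₂ = (1 − cos θ₂)/2 = 0.558.
Change = f₂ − f₁ = +0.550 → +55 percentage points.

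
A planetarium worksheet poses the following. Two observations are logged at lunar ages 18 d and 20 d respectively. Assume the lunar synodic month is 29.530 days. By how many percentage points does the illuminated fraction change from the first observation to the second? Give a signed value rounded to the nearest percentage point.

θ₁ = 360° × 18/29.530 = 219.4°, f₁ = (1 − cos θ₁)/2 = 0.886.
θ₂ = 360° × 20/29.530 = 243.8°, f₂ = (1 − cos θ₂)/2 = 0.721.
Change = f₂ − f₁ = -0.166 → -17 percentage points.

-17 percentage points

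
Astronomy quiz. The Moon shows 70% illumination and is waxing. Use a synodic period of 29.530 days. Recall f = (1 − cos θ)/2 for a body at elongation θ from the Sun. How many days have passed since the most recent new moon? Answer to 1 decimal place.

9.3 days

Invert f = (1 − cos θ)/2 to get cos θ = 1 − 2(0.70) = -0.400, hence θ₀ = arccos -0.400 = 113.6°.
Waxing ⇒ before full, so θ = 113.6°.
At 360°/29.530 d per day, 113.6° corresponds to 9.32 days.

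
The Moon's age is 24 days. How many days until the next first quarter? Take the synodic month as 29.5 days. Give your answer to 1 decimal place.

12.9 days

First quarter occurs at elongation 90°, i.e. at age 29.5 × 90/360 = 7.375 d.
This lunation's first quarter (7.375 d) has passed, so add one period: 36.875 − 24 = 12.875 days.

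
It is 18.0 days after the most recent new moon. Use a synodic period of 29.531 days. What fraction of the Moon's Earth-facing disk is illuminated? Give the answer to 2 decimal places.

0.89

Elongation θ = 360° × 18.0/29.531 ≈ 219.4°.
cos 219.4° = (-0.772), so f = (1 − (-0.772))/2 = 0.886.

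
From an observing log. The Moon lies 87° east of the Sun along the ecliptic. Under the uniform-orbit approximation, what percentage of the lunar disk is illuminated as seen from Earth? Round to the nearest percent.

f = (1 − cos 87°)/2 = (1 − 0.052)/2 ≈ 0.474, i.e. 47%.

47%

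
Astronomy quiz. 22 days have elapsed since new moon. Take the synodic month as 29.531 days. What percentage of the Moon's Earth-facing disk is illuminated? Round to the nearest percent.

Phase angle: θ = 360°·(22 d)/(29.531 d) = 268.2°.
Illuminated fraction = (1 − cos 268.2°)/2 = (1 − (-0.032))/2 ≈ 0.516, so 52%.

52%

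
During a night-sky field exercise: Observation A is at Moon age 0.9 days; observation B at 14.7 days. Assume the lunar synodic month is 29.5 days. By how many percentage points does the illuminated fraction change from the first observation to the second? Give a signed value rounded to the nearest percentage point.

+99 percentage points

First observation: θ = 360°·0.9/29.5 = 11.0°, so f = 0.009.
Second observation: θ = 179.4°, f = 1.000.
Δf = 1.000 − 0.009 = +0.991, i.e. +99 pp.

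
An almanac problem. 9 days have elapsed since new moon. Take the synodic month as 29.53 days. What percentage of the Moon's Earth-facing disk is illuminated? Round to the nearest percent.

67%

The Moon has covered 9/29.53 of its cycle, so θ ≈ 360° × 9/29.53 = 109.7°.
Illuminated fraction = (1 − cos 109.7°)/2 = (1 − (-0.337))/2 ≈ 0.669, so 67%.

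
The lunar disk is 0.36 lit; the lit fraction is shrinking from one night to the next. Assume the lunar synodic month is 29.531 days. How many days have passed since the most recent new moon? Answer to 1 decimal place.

cos θ = 1 − 2f = 0.280, giving a principal value of 73.7°.
Since the Moon is past full (waning), take the reflex angle: θ = 360° − 73.7° = 286.3°.
That fraction of the synodic month is 286.3/360 × 29.531 d ≈ 23.48 d.

23.5 days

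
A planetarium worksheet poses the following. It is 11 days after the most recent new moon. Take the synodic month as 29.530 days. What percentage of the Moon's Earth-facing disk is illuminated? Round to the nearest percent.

The Moon has covered 11/29.530 of its cycle, so θ ≈ 360° × 11/29.530 = 134.1°.
With cos θ = (-0.696), the lit fraction is (1 − (-0.696))/2 ≈ 0.848, so 85%.

85%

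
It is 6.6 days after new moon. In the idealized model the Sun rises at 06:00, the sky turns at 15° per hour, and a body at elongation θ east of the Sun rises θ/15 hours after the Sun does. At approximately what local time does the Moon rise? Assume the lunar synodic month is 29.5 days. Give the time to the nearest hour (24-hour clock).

11:00

Phase angle: θ = 360°·(6.6 d)/(29.5 d) = 80.5°.
At 15° of sky rotation per hour, 80.5° corresponds to a 5.37 h lag.
06:00 + 5.37 h ≈ 11:22 → 11:00 to the nearest hour.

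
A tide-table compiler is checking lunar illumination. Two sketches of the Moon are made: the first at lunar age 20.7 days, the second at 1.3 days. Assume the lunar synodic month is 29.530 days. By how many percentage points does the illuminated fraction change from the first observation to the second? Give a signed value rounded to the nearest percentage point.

-63 percentage points

θ₁ = 360° × 20.7/29.530 = 252.4°, f₁ = (1 − cos θ₁)/2 = 0.652.
θ₂ = 360° × 1.3/29.530 = 15.8°, f₂ = (1 − cos θ₂)/2 = 0.019.
Change = f₂ − f₁ = -0.633 → -63 percentage points.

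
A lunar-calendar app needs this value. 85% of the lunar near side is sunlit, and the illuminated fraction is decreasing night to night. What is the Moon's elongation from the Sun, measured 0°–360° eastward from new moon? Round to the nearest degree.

cos θ = 1 − 2f = -0.700, giving a principal value of 134.4°.
A waning Moon lies in 180°–360°, so θ = 360° − 134.4° = 225.6°.

226°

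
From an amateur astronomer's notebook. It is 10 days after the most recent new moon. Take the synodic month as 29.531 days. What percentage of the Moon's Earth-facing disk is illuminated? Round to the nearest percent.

76%

Phase angle: θ = 360°·(10 d)/(29.531 d) = 121.9°.
With cos θ = (-0.529), the lit fraction is (1 − (-0.529))/2 ≈ 0.764, so 76%.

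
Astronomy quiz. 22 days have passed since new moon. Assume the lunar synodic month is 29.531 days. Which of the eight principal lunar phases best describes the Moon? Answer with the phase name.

last quarter

At 22/29.531 of the cycle, θ ≈ 268° — the last quarter range.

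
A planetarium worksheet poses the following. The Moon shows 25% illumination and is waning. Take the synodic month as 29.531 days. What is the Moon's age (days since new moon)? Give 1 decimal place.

cos θ = 1 − 2f = 0.500, giving a principal value of 60.0°.
Since the Moon is past full (waning), take the reflex angle: θ = 360° − 60.0° = 300.0°.
Age = 29.531 × 300.0°/360° ≈ 24.61 days.

24.6 days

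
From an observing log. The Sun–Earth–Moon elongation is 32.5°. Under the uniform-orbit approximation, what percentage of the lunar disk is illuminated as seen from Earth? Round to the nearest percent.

f = (1 − cos 32.5°)/2 = (1 − 0.843)/2 ≈ 0.078, i.e. 8%.

8%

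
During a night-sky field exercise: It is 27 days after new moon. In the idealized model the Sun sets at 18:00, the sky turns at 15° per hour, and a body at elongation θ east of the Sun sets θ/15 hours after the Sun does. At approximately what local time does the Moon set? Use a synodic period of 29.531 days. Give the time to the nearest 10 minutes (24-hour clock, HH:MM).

Elongation θ = 360° × 27/29.531 ≈ 329.1°.
At 15° of sky rotation per hour, 329.1° corresponds to a 21.94 h lag.
18:00 + 21.943 h ≈ 15:57 → 16:00 to the nearest ten minutes.

16:00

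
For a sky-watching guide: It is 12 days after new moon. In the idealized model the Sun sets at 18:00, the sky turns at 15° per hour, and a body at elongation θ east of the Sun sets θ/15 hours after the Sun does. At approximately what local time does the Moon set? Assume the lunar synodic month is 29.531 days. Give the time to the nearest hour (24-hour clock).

Elongation θ = 360° × 12/29.531 ≈ 146.3°.
The Moon trails the Sun by θ/15 = 146.3/15 ≈ 9.75 hours.
18:00 + 9.75 h ≈ 03:45 → 04:00 to the nearest hour.

04:00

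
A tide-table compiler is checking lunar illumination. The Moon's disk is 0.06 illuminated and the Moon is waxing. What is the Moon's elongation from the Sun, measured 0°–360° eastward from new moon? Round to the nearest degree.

28°

Invert f = (1 − cos θ)/2 to get cos θ = 1 − 2(0.06) = 0.880, hence θ₀ = arccos 0.880 = 28.4°.
Waxing ⇒ before full, so θ = 28.4°.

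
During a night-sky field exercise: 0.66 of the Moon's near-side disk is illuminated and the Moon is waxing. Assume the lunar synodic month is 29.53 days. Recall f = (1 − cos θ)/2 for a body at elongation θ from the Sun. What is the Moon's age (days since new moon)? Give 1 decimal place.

Invert f = (1 − cos θ)/2 to get cos θ = 1 − 2(0.66) = -0.320, hence θ₀ = arccos -0.320 = 108.7°.
Before full moon the principal value applies: θ = 108.7°.
At 360°/29.53 d per day, 108.7° corresponds to 8.91 days.

8.9 days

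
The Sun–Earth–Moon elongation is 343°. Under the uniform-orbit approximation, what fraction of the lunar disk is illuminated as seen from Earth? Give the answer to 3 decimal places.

Half-versine of 343°: (1 − 0.956)/2 = 0.022.

0.022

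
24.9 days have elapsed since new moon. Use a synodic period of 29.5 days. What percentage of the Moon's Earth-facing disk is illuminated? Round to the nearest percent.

22%

The Moon has covered 24.9/29.5 of its cycle, so θ ≈ 360° × 24.9/29.5 = 303.9°.
With cos θ = 0.557, the lit fraction is (1 − 0.557)/2 ≈ 0.221, so 22%.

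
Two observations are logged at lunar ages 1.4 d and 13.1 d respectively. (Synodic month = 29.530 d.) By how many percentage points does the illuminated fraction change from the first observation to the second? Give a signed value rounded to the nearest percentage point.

First observation: θ = 360°·1.4/29.530 = 17.1°, so f = 0.022.
Second observation: θ = 159.7°, f = 0.969.
Δf = 0.969 − 0.022 = +0.947, i.e. +95 pp.

+95 pp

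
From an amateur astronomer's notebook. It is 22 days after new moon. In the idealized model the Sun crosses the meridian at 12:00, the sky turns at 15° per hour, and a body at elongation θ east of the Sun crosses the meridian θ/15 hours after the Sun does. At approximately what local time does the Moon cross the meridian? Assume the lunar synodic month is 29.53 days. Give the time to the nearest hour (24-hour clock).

Elongation θ = 360° × 22/29.53 ≈ 268.2°.
Delay after the Sun = 268.2° / (15°/h) ≈ 17.88 h.
12:00 + 17.88 h ≈ 05:53 → 06:00 to the nearest hour.

06:00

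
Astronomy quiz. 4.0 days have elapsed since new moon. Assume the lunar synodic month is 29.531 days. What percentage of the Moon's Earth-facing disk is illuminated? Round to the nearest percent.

17%

Elongation θ = 360° × 4.0/29.531 ≈ 48.8°.
cos 48.8° = 0.659, so f = (1 − 0.659)/2 = 0.170, so 17%.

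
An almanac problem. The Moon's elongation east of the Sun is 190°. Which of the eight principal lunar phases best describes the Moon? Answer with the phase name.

The full moon sector spans roughly 158°–202°; 190° falls inside it.

full moon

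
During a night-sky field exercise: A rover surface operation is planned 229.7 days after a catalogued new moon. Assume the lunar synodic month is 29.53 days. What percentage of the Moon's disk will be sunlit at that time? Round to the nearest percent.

Reduce mod P: 229.7 − 7×29.53 = 22.99 d into the current lunation.
Elongation θ = 360° × 22.99/29.53 ≈ 280.3°.
With cos θ = 0.178, the lit fraction is (1 − 0.178)/2 ≈ 0.411, so 41%.

41%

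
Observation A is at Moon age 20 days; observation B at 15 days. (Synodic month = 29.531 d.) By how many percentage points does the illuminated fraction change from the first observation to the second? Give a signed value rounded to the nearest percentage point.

θ₁ = 360° × 20/29.531 = 243.8°, f₁ = (1 − cos θ₁)/2 = 0.721.
θ₂ = 360° × 15/29.531 = 182.9°, f₂ = (1 − cos θ₂)/2 = 0.999.
Change = f₂ − f₁ = +0.279 → +28 percentage points.

+28 pp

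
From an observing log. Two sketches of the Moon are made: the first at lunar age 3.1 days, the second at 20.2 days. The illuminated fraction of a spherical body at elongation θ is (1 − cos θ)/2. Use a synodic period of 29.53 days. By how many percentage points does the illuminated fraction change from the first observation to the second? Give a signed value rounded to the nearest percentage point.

θ₁ = 360° × 3.1/29.53 = 37.8°, f₁ = (1 − cos θ₁)/2 = 0.105.
θ₂ = 360° × 20.2/29.53 = 246.3°, f₂ = (1 − cos θ₂)/2 = 0.701.
Change = f₂ − f₁ = +0.596 → +60 percentage points.

+60 pp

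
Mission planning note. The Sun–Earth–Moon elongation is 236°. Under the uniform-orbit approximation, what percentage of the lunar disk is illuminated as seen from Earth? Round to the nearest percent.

78%

cos 236° = (-0.559), so f = (1 − (-0.559))/2 = 0.780, i.e. 78%.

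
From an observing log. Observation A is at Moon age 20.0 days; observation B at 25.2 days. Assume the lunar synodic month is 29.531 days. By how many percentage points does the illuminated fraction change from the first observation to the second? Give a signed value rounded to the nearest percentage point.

-52 percentage points

θ₁ = 360° × 20.0/29.531 = 243.8°, f₁ = (1 − cos θ₁)/2 = 0.721.
θ₂ = 360° × 25.2/29.531 = 307.2°, f₂ = (1 − cos θ₂)/2 = 0.198.
Change = f₂ − f₁ = -0.523 → -52 percentage points.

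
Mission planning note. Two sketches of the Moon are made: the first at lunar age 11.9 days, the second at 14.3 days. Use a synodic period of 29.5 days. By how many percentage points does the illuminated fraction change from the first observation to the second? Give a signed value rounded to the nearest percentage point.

θ₁ = 360° × 11.9/29.5 = 145.2°, f₁ = (1 − cos θ₁)/2 = 0.911.
θ₂ = 360° × 14.3/29.5 = 174.5°, f₂ = (1 − cos θ₂)/2 = 0.998.
Change = f₂ − f₁ = +0.087 → +9 percentage points.

+9 percentage points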